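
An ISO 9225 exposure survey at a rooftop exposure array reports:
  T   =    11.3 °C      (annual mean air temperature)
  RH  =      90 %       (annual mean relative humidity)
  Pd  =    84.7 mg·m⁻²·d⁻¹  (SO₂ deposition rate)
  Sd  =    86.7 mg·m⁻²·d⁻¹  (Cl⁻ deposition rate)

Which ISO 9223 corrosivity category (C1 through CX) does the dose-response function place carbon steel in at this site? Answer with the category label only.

C5

carbon steel: T>10 °C ⇒ hinge -0.054·(11.3−10) = -0.0702
  SO₂ term: 1.77·84.7^0.52·exp(0.02·90-0.0702) = 100.4
  Sd branch = 0.102·Sd^0.62·e^(0.033·RH+0.04·T) = 49.7 μm/a
  sum: 100.4 + 49.7 → r_corr = 150.1 μm/a
150 μm/a falls in (80, 200] for carbon steel → category C5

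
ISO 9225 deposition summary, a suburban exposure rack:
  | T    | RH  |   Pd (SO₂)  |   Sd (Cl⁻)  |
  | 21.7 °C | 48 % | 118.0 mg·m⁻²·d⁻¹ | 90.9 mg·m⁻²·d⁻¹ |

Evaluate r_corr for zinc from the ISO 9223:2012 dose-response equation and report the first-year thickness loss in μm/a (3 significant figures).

zinc: temperature factor f = -0.071·(11.7) = -0.8307
  SO₂ term: 0.0129·118.0^0.44·exp(0.046·48-0.8307) = 0.4172
  Cl⁻ term: 0.0175·90.9^0.57·exp(0.008·48+0.085·21.7) = 2.124
  r_corr = 0.4172 + 2.124 = 2.542 μm/a

r_corr = 2.54 μm/a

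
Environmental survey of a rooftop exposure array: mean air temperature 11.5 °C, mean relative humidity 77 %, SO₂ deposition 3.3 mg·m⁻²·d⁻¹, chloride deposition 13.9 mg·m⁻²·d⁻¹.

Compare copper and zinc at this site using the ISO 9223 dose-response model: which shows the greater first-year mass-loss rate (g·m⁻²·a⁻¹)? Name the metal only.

copper: T>10 °C ⇒ hinge -0.080·(11.5−10) = -0.1200
  sulphur-dioxide contribution → 0.6025 μm/a
  chloride contribution → 0.586 μm/a
  total first-year rate 1.189 μm/a
  mass loss = 1.189 μm/a × 8.96 g/cm³ = 10.65 g·m⁻²·a⁻¹
zinc: f(T) = -0.071·(T−10) [T>10 °C] = -0.1065
  sulphur-dioxide contribution → 0.6773 μm/a
  chloride contribution → 0.386 μm/a
  ⇒ r_corr(zinc) = 1.063 μm/a
  mass loss = 1.063 μm/a × 7.14 g/cm³ = 7.592 g·m⁻²·a⁻¹
Ordering by g·m⁻²·a⁻¹: copper (10.6) > zinc (7.59)

copper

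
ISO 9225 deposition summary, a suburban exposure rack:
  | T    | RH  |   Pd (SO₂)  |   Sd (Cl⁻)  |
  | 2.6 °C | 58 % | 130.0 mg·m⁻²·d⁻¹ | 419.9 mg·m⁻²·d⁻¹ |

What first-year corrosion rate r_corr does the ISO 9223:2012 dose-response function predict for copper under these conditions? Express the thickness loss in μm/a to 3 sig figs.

r_corr = 0.706 μm/a

copper: T≤10 °C ⇒ hinge +0.126·(2.6−10) = -0.9324
  SO₂ term: 0.0053·130.0^0.26·exp(0.059·58-0.9324) = 0.2265
  Sd branch = 0.01025·Sd^0.27·e^(0.036·RH+0.049·T) = 0.4799 μm/a
  r_corr = 0.2265 + 0.4799 = 0.7064 μm/a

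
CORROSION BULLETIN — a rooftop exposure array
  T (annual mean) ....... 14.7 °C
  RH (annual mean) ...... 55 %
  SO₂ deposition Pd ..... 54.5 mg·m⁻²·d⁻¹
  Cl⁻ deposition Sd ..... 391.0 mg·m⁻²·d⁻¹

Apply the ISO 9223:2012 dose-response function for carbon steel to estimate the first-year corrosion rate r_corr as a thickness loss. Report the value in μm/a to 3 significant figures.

carbon steel: temperature factor f = -0.054·(4.7) = -0.2538
  SO₂ term: 1.77·54.5^0.52·exp(0.02·55-0.2538) = 32.99
  Cl⁻ term: 0.102·391.0^0.62·exp(0.033·55+0.04·14.7) = 45.64
  r_corr = 32.99 + 45.64 = 78.63 μm/a

r_corr = 78.6 μm/a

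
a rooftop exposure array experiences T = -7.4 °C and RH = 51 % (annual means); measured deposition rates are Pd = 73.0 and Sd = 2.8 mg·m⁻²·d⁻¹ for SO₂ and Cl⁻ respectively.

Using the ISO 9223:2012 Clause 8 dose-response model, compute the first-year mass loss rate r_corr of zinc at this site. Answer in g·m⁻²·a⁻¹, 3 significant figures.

zinc: temperature factor f = +0.038·(-17.4) = -0.6612
  sulphur-dioxide contribution → 0.4594 μm/a
  chloride contribution → 0.02523 μm/a
  total first-year rate 0.4846 μm/a
Convert to mass loss: 0.4846 μm/a × 7.14 g/cm³ = 3.46 g·m⁻²·a⁻¹

r_corr = 3.46 g·m⁻²·a⁻¹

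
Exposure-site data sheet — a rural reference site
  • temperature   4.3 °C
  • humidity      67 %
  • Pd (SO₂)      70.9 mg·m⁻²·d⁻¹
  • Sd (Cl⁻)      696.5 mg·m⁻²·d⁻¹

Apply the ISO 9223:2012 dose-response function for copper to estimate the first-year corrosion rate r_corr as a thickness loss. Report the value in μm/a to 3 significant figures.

copper: f(T) = +0.126·(T−10) [T≤10 °C] = -0.7182
  Pd branch = 0.0053·Pd^0.26·e^(0.059·RH+f) = 0.4077 μm/a
  Cl⁻ term: 0.01025·696.5^0.27·exp(0.036·67+0.049·4.3) = 0.8267
  r_corr = 0.4077 + 0.8267 = 1.234 μm/a

r_corr = 1.23 μm/a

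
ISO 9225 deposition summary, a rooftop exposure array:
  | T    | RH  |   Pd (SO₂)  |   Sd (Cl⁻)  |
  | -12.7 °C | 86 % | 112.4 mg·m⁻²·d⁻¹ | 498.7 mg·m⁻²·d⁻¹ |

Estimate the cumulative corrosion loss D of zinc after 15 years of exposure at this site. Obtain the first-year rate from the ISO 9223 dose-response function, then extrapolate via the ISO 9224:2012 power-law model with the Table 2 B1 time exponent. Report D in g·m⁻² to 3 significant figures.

D(15) = 173 g·m⁻²

zinc: f(T) = +0.038·(T−10) [T≤10 °C] = -0.8626
  sulphur-dioxide contribution → 2.272 μm/a
  chloride contribution → 0.4081 μm/a
  ⇒ r_corr(zinc) = 2.68 μm/a
Long-term exponent b (ISO 9224 Table 2, B1) = 0.813
  D(15) = 2.68 × 15^0.813 = 2.68 × 9.04 = 24.23 μm
  Mass loss = 24.23 μm × 7.14 g/cm³ = 173 g·m⁻²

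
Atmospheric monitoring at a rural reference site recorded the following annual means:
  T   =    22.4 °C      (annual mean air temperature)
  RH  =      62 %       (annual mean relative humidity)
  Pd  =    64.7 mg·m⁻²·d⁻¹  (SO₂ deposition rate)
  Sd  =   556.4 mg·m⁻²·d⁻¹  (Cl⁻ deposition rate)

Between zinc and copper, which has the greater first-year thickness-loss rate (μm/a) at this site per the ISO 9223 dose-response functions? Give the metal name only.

zinc: f(T) = -0.071·(T−10) [T>10 °C] = -0.8804
  SO₂ term: 0.0129·64.7^0.44·exp(0.046·62-0.8804) = 0.5803
  Cl⁻ term: 0.0175·556.4^0.57·exp(0.008·62+0.085·22.4) = 7.083
  sum: 0.5803 + 7.083 → r_corr = 7.663 μm/a
copper: T>10 °C ⇒ hinge -0.080·(22.4−10) = -0.9920
  Pd branch = 0.0053·Pd^0.26·e^(0.059·RH+f) = 0.2254 μm/a
  Sd branch = 0.01025·Sd^0.27·e^(0.036·RH+0.049·T) = 1.578 μm/a
  sum: 0.2254 + 1.578 → r_corr = 1.803 μm/a
Ordering by μm/a: zinc (7.66) > copper (1.8)

zinc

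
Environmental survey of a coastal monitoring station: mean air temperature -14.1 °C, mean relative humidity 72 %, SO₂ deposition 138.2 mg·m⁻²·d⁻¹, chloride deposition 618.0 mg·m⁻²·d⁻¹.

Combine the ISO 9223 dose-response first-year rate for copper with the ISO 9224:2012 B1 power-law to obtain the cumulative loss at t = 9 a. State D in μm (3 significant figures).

copper: temperature factor f = +0.126·(-24.1) = -3.0366
  SO₂ term: 0.0053·138.2^0.26·exp(0.059·72-3.0366) = 0.06411
  Sd branch = 0.01025·Sd^0.27·e^(0.036·RH+0.049·T) = 0.389 μm/a
  r_corr = 0.06411 + 0.389 = 0.4531 μm/a
Power-law: D(9) = r_corr · 9^0.667
  D(9) = 0.4531 × 9^0.667 = 0.4531 × 4.33 = 1.962 μm

D(9) = 1.96 μm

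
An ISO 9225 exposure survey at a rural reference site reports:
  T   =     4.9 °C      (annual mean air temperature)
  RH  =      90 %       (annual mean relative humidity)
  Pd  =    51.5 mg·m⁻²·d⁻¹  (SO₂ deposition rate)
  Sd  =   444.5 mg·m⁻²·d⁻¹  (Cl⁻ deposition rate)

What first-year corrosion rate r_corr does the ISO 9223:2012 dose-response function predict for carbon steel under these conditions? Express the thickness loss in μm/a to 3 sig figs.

r_corr = 145 μm/a

carbon steel: T≤10 °C ⇒ hinge +0.150·(4.9−10) = -0.7650
  Pd branch = 1.77·Pd^0.52·e^(0.02·RH+f) = 38.69 μm/a
  Sd branch = 0.102·Sd^0.62·e^(0.033·RH+0.04·T) = 106 μm/a
  sum: 38.69 + 106 → r_corr = 144.7 μm/a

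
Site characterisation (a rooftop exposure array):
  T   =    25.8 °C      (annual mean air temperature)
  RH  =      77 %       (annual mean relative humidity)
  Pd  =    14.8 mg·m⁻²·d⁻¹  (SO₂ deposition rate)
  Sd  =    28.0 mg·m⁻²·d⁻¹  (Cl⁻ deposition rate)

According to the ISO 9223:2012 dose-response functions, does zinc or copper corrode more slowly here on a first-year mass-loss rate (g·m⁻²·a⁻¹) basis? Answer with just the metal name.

zinc: f(T) = -0.071·(T−10) [T>10 °C] = -1.1218
  sulphur-dioxide contribution → 0.4749 μm/a
  chloride contribution → 1.94 μm/a
  ⇒ r_corr(zinc) = 2.415 μm/a
  mass loss = 2.415 μm/a × 7.14 g/cm³ = 17.24 g·m⁻²·a⁻¹
copper: f(T) = -0.080·(T−10) [T>10 °C] = -1.2640
  sulphur-dioxide contribution → 0.2835 μm/a
  chloride contribution → 1.427 μm/a
  total first-year rate 1.71 μm/a
  mass loss = 1.71 μm/a × 8.96 g/cm³ = 15.32 g·m⁻²·a⁻¹
Ordering by g·m⁻²·a⁻¹: zinc (17.2) > copper (15.3)

copper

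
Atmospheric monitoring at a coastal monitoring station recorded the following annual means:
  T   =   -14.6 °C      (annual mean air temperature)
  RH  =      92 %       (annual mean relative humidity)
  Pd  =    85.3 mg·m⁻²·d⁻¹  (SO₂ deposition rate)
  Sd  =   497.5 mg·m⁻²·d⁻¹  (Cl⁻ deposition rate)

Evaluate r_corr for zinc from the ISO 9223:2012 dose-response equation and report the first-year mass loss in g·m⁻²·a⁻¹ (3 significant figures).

zinc: temperature factor f = +0.038·(-24.6) = -0.9348
  Pd branch = 0.0129·Pd^0.44·e^(0.046·RH+f) = 2.467 μm/a
  Cl⁻ term: 0.0175·497.5^0.57·exp(0.008·92+0.085·-14.6) = 0.3638
  sum: 2.467 + 0.3638 → r_corr = 2.831 μm/a
Convert to mass loss: 2.831 μm/a × 7.14 g/cm³ = 20.21 g·m⁻²·a⁻¹

r_corr = 20.2 g·m⁻²·a⁻¹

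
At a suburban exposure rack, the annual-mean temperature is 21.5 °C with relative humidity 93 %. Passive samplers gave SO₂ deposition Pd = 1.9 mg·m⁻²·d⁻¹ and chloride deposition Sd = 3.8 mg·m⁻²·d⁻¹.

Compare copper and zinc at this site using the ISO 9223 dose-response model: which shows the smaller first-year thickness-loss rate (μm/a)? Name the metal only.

copper: temperature factor f = -0.080·(11.5) = -0.9200
  sulphur-dioxide contribution → 0.6028 μm/a
  chloride contribution → 1.199 μm/a
  total first-year rate 1.802 μm/a
zinc: f(T) = -0.071·(T−10) [T>10 °C] = -0.8165
  sulphur-dioxide contribution → 0.5452 μm/a
  chloride contribution → 0.4901 μm/a
  total first-year rate 1.035 μm/a
Ordering by μm/a: copper (1.8) > zinc (1.04)

zinc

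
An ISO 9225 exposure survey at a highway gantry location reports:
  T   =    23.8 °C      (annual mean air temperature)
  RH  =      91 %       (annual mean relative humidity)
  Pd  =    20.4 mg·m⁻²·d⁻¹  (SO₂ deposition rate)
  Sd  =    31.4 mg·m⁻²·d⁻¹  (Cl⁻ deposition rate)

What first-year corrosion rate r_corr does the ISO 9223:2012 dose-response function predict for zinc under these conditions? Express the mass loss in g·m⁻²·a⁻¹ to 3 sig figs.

zinc: temperature factor f = -0.071·(13.8) = -0.9798
  sulphur-dioxide contribution → 1.2 μm/a
  chloride contribution → 1.954 μm/a
  ⇒ r_corr(zinc) = 3.155 μm/a
Convert to mass loss: 3.155 μm/a × 7.14 g/cm³ = 22.52 g·m⁻²·a⁻¹

r_corr = 22.5 g·m⁻²·a⁻¹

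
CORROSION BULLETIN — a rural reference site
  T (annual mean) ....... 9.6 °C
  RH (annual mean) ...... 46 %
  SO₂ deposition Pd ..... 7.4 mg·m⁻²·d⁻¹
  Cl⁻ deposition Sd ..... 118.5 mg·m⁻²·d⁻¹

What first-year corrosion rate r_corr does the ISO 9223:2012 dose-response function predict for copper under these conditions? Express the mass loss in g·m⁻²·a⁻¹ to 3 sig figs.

copper: temperature factor f = +0.126·(-0.4) = -0.0504
  sulphur-dioxide contribution → 0.128 μm/a
  chloride contribution → 0.312 μm/a
  total first-year rate 0.4399 μm/a
Convert to mass loss: 0.4399 μm/a × 8.96 g/cm³ = 3.942 g·m⁻²·a⁻¹

r_corr = 3.94 g·m⁻²·a⁻¹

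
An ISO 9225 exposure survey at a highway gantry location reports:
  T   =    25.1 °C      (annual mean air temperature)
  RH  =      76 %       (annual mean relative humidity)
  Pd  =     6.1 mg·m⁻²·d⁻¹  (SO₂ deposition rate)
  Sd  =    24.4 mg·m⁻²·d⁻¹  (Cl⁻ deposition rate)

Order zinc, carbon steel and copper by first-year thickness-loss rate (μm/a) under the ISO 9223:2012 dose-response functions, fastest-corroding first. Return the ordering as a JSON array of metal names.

["carbon steel", "zinc", "copper"]

zinc: f(T) = -0.071·(T−10) [T>10 °C] = -1.0721
  SO₂ term: 0.0129·6.1^0.44·exp(0.046·76-1.0721) = 0.3227
  Cl⁻ term: 0.0175·24.4^0.57·exp(0.008·76+0.085·25.1) = 1.677
  sum: 0.3227 + 1.677 → r_corr = 1.999 μm/a
carbon steel: f(T) = -0.054·(T−10) [T>10 °C] = -0.8154
  Pd branch = 1.77·Pd^0.52·e^(0.02·RH+f) = 9.17 μm/a
  Sd branch = 0.102·Sd^0.62·e^(0.033·RH+0.04·T) = 24.78 μm/a
  sum: 9.17 + 24.78 → r_corr = 33.95 μm/a
copper: T>10 °C ⇒ hinge -0.080·(25.1−10) = -1.2080
  SO₂ term: 0.0053·6.1^0.26·exp(0.059·76-1.2080) = 0.2245
  Sd branch = 0.01025·Sd^0.27·e^(0.036·RH+0.049·T) = 1.281 μm/a
  r_corr = 0.2245 + 1.281 = 1.506 μm/a
Ordering by μm/a: carbon steel (33.9) > zinc (2) > copper (1.51)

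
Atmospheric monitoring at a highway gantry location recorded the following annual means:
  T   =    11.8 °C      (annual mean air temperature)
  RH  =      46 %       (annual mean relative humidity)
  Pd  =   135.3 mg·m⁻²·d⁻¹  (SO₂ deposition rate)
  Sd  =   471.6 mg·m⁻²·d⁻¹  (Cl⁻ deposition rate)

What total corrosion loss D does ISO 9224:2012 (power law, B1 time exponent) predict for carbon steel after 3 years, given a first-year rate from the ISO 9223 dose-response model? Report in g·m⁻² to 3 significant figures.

carbon steel: T>10 °C ⇒ hinge -0.054·(11.8−10) = -0.0972
  sulphur-dioxide contribution → 51.71 μm/a
  chloride contribution → 33.92 μm/a
  ⇒ r_corr(carbon steel) = 85.63 μm/a
Long-term exponent b (ISO 9224 Table 2, B1) = 0.523
  D(3) = 85.63 × 3^0.523 = 85.63 × 1.776 = 152.1 μm
  Mass loss = 152.1 μm × 7.85 g/cm³ = 1194 g·m⁻²

D(3) = 1.19e+03 g·m⁻²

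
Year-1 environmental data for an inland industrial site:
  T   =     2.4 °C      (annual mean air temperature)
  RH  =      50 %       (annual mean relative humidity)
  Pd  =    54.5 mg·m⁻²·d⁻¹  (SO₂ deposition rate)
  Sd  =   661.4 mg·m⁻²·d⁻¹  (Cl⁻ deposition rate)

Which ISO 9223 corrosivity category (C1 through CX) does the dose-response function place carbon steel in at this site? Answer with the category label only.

carbon steel: temperature factor f = +0.150·(-7.6) = -1.1400
  Pd branch = 1.77·Pd^0.52·e^(0.02·RH+f) = 12.31 μm/a
  Cl⁻ term: 0.102·661.4^0.62·exp(0.033·50+0.04·2.4) = 32.78
  r_corr = 12.31 + 32.78 = 45.08 μm/a
ISO 9223 Table 2 (carbon steel): 25 < 45.1 ≤ 50 μm/a ⇒ C3

C3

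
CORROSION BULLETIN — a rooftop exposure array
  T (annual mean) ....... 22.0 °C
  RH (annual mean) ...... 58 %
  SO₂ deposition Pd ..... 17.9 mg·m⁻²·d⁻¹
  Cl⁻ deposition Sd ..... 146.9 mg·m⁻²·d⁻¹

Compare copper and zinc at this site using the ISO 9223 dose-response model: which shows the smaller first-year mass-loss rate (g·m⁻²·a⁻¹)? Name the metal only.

copper

copper: f(T) = -0.080·(T−10) [T>10 °C] = -0.9600
  SO₂ term: 0.0053·17.9^0.26·exp(0.059·58-0.9600) = 0.1316
  Sd branch = 0.01025·Sd^0.27·e^(0.036·RH+0.049·T) = 0.935 μm/a
  r_corr = 0.1316 + 0.935 = 1.067 μm/a
  mass loss = 1.067 μm/a × 8.96 g/cm³ = 9.556 g·m⁻²·a⁻¹
zinc: temperature factor f = -0.071·(12.0) = -0.8520
  Pd branch = 0.0129·Pd^0.44·e^(0.046·RH+f) = 0.2822 μm/a
  Sd branch = 0.0175·Sd^0.57·e^(0.008·RH+0.085·T) = 3.104 μm/a
  sum: 0.2822 + 3.104 → r_corr = 3.386 μm/a
  mass loss = 3.386 μm/a × 7.14 g/cm³ = 24.18 g·m⁻²·a⁻¹
Ordering by g·m⁻²·a⁻¹: zinc (24.2) > copper (9.56)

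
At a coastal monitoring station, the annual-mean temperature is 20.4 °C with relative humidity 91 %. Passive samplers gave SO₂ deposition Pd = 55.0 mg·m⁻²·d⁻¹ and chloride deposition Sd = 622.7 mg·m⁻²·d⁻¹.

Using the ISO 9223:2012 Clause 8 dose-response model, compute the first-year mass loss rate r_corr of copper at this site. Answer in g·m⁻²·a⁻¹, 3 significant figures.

r_corr = 50.1 g·m⁻²·a⁻¹

copper: temperature factor f = -0.080·(10.4) = -0.8320
  Pd branch = 0.0053·Pd^0.26·e^(0.059·RH+f) = 1.403 μm/a
  Cl⁻ term: 0.01025·622.7^0.27·exp(0.036·91+0.049·20.4) = 4.188
  r_corr = 1.403 + 4.188 = 5.592 μm/a
Convert to mass loss: 5.592 μm/a × 8.96 g/cm³ = 50.1 g·m⁻²·a⁻¹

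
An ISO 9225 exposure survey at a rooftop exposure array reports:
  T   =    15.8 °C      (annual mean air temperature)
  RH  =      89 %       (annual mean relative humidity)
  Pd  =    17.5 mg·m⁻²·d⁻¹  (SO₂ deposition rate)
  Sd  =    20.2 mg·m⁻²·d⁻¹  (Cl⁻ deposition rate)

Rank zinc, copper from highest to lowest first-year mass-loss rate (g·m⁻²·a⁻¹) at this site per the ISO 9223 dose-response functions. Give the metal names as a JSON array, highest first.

["copper", "zinc"]

zinc: T>10 °C ⇒ hinge -0.071·(15.8−10) = -0.4118
  sulphur-dioxide contribution → 1.806 μm/a
  chloride contribution → 0.7578 μm/a
  ⇒ r_corr(zinc) = 2.564 μm/a
  mass loss = 2.564 μm/a × 7.14 g/cm³ = 18.3 g·m⁻²·a⁻¹
copper: f(T) = -0.080·(T−10) [T>10 °C] = -0.4640
  sulphur-dioxide contribution → 1.338 μm/a
  chloride contribution → 1.233 μm/a
  ⇒ r_corr(copper) = 2.571 μm/a
  mass loss = 2.571 μm/a × 8.96 g/cm³ = 23.03 g·m⁻²·a⁻¹
Ordering by g·m⁻²·a⁻¹: copper (23) > zinc (18.3)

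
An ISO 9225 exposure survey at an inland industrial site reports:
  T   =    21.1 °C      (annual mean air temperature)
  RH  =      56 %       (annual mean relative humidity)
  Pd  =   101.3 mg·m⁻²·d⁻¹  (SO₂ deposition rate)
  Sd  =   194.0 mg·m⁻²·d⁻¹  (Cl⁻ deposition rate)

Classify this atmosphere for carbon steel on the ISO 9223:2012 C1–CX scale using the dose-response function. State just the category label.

C4

carbon steel: T>10 °C ⇒ hinge -0.054·(21.1−10) = -0.5994
  Pd branch = 1.77·Pd^0.52·e^(0.02·RH+f) = 32.88 μm/a
  Cl⁻ term: 0.102·194.0^0.62·exp(0.033·56+0.04·21.1) = 39.46
  r_corr = 32.88 + 39.46 = 72.34 μm/a
Category bounds: 50…80 μm/a bracket r_corr ⇒ C4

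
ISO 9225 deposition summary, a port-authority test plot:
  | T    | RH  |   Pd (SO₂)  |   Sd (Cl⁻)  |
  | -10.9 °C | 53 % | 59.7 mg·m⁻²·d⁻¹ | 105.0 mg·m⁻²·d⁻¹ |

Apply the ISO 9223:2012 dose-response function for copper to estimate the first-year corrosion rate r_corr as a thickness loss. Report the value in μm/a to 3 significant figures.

copper: T≤10 °C ⇒ hinge +0.126·(-10.9−10) = -2.6334
  sulphur-dioxide contribution → 0.02514 μm/a
  chloride contribution → 0.1423 μm/a
  ⇒ r_corr(copper) = 0.1674 μm/a

r_corr = 0.167 μm/a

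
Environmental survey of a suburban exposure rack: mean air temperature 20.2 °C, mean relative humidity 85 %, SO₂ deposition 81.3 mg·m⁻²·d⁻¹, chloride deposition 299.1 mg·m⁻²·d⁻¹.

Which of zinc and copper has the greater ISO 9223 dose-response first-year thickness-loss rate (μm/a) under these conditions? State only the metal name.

zinc: T>10 °C ⇒ hinge -0.071·(20.2−10) = -0.7242
  sulphur-dioxide contribution → 2.161 μm/a
  chloride contribution → 4.957 μm/a
  total first-year rate 7.118 μm/a
copper: f(T) = -0.080·(T−10) [T>10 °C] = -0.8160
  sulphur-dioxide contribution → 1.108 μm/a
  chloride contribution → 2.742 μm/a
  ⇒ r_corr(copper) = 3.849 μm/a
Ordering by μm/a: zinc (7.12) > copper (3.85)

zinc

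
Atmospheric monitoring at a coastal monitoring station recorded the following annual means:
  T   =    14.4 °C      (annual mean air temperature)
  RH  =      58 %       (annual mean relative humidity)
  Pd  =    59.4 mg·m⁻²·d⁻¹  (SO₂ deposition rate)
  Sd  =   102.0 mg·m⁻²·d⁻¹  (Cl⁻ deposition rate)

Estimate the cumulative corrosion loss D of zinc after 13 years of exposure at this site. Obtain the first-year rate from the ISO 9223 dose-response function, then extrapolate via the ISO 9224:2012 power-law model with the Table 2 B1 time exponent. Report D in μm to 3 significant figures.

D(13) = 17.2 μm

zinc: f(T) = -0.071·(T−10) [T>10 °C] = -0.3124
  sulphur-dioxide contribution → 0.8205 μm/a
  chloride contribution → 1.321 μm/a
  ⇒ r_corr(zinc) = 2.142 μm/a
Power-law: D(13) = r_corr · 13^0.813
  D(13) = 2.142 × 13^0.813 = 2.142 × 8.047 = 17.24 μm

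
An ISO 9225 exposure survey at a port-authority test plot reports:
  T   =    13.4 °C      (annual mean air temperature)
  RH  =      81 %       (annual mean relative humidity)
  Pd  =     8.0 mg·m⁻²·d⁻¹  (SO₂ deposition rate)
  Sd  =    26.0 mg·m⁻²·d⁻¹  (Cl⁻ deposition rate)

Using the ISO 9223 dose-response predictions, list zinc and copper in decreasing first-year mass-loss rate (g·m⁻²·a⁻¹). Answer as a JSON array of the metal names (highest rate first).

["copper", "zinc"]

zinc: temperature factor f = -0.071·(3.4) = -0.2414
  Pd branch = 0.0129·Pd^0.44·e^(0.046·RH+f) = 1.05 μm/a
  Cl⁻ term: 0.0175·26.0^0.57·exp(0.008·81+0.085·13.4) = 0.6694
  r_corr = 1.05 + 0.6694 = 1.72 μm/a
  mass loss = 1.72 μm/a × 7.14 g/cm³ = 12.28 g·m⁻²·a⁻¹
copper: T>10 °C ⇒ hinge -0.080·(13.4−10) = -0.2720
  SO₂ term: 0.0053·8.0^0.26·exp(0.059·81-0.2720) = 0.825
  Sd branch = 0.01025·Sd^0.27·e^(0.036·RH+0.049·T) = 0.8797 μm/a
  r_corr = 0.825 + 0.8797 = 1.705 μm/a
  mass loss = 1.705 μm/a × 8.96 g/cm³ = 15.27 g·m⁻²·a⁻¹
Ordering by g·m⁻²·a⁻¹: copper (15.3) > zinc (12.3)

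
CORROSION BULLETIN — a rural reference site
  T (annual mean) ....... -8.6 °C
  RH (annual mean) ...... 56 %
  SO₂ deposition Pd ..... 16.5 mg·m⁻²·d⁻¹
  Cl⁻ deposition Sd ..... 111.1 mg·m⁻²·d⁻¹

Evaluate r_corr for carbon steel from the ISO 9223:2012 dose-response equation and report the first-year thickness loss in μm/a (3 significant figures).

carbon steel: f(T) = +0.150·(T−10) [T≤10 °C] = -2.7900
  Pd branch = 1.77·Pd^0.52·e^(0.02·RH+f) = 1.432 μm/a
  Sd branch = 0.102·Sd^0.62·e^(0.033·RH+0.04·T) = 8.514 μm/a
  r_corr = 1.432 + 8.514 = 9.945 μm/a

r_corr = 9.95 μm/a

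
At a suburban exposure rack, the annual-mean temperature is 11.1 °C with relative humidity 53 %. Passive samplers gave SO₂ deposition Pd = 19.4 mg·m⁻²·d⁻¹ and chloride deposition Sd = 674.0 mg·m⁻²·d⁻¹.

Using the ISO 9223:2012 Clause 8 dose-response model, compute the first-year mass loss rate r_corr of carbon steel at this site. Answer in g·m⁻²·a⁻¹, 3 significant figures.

r_corr = 584 g·m⁻²·a⁻¹

carbon steel: temperature factor f = -0.054·(1.1) = -0.0594
  SO₂ term: 1.77·19.4^0.52·exp(0.02·53-0.0594) = 22.5
  Cl⁻ term: 0.102·674.0^0.62·exp(0.033·53+0.04·11.1) = 51.85
  sum: 22.5 + 51.85 → r_corr = 74.35 μm/a
Convert to mass loss: 74.35 μm/a × 7.85 g/cm³ = 583.7 g·m⁻²·a⁻¹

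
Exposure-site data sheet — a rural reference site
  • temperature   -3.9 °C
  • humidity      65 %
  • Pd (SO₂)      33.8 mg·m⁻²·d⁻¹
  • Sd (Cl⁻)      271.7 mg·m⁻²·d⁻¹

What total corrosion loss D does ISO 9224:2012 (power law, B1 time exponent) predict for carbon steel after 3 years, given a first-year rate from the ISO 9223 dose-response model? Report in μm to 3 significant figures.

carbon steel: f(T) = +0.150·(T−10) [T≤10 °C] = -2.0850
  Pd branch = 1.77·Pd^0.52·e^(0.02·RH+f) = 5.036 μm/a
  Cl⁻ term: 0.102·271.7^0.62·exp(0.033·65+0.04·-3.9) = 24.07
  r_corr = 5.036 + 24.07 = 29.11 μm/a
Power-law: D(3) = r_corr · 3^0.523
  D(3) = 29.11 × 3^0.523 = 29.11 × 1.776 = 51.71 μm

D(3) = 51.7 μm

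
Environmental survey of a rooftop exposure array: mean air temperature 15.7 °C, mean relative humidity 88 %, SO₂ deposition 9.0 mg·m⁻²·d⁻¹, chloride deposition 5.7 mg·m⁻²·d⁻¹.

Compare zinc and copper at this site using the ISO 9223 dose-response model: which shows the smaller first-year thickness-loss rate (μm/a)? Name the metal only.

zinc

zinc: f(T) = -0.071·(T−10) [T>10 °C] = -0.4047
  sulphur-dioxide contribution → 1.296 μm/a
  chloride contribution → 0.3624 μm/a
  total first-year rate 1.659 μm/a
copper: temperature factor f = -0.080·(5.7) = -0.4560
  sulphur-dioxide contribution → 1.07 μm/a
  chloride contribution → 0.8409 μm/a
  ⇒ r_corr(copper) = 1.91 μm/a
Ordering by μm/a: copper (1.91) > zinc (1.66)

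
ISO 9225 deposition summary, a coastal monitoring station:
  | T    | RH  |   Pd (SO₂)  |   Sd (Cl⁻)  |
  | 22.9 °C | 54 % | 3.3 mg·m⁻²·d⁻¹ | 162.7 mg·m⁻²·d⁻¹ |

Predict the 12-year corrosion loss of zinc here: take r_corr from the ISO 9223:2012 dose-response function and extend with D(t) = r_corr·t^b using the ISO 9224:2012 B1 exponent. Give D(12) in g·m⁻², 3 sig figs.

zinc: T>10 °C ⇒ hinge -0.071·(22.9−10) = -0.9159
  sulphur-dioxide contribution → 0.1047 μm/a
  chloride contribution → 3.44 μm/a
  total first-year rate 3.544 μm/a
ISO 9224: D(t) = r_corr · t^b with b = 0.813 (zinc, B1)
  D(12) = 3.544 × 12^0.813 = 3.544 × 7.54 = 26.72 μm
  Mass loss = 26.72 μm × 7.14 g/cm³ = 190.8 g·m⁻²

D(12) = 191 g·m⁻²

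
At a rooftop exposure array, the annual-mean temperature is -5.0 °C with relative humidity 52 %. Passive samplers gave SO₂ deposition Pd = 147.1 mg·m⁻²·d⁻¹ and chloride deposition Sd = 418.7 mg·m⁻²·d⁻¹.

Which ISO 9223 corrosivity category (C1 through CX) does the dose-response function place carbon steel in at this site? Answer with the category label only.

carbon steel: temperature factor f = +0.150·(-15.0) = -2.2500
  SO₂ term: 1.77·147.1^0.52·exp(0.02·52-2.2500) = 7.074
  Sd branch = 0.102·Sd^0.62·e^(0.033·RH+0.04·T) = 19.61 μm/a
  r_corr = 7.074 + 19.61 = 26.69 μm/a
Category bounds: 25…50 μm/a bracket r_corr ⇒ C3

C3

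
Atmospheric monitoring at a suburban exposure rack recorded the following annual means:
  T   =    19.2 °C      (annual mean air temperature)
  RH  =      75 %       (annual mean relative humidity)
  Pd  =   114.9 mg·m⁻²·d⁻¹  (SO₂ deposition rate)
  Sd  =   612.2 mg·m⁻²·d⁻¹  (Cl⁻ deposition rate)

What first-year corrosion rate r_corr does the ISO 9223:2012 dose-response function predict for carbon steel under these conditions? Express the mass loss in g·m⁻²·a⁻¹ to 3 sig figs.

carbon steel: temperature factor f = -0.054·(9.2) = -0.4968
  SO₂ term: 1.77·114.9^0.52·exp(0.02·75-0.4968) = 56.89
  Sd branch = 0.102·Sd^0.62·e^(0.033·RH+0.04·T) = 139.6 μm/a
  sum: 56.89 + 139.6 → r_corr = 196.5 μm/a
Convert to mass loss: 196.5 μm/a × 7.85 g/cm³ = 1542 g·m⁻²·a⁻¹

r_corr = 1.54e+03 g·m⁻²·a⁻¹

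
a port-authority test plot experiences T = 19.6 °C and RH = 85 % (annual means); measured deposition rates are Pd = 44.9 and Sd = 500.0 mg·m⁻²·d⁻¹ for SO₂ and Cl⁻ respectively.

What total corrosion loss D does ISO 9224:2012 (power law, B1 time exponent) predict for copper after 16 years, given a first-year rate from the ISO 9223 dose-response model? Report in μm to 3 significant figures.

D(16) = 25.8 μm

copper: T>10 °C ⇒ hinge -0.080·(19.6−10) = -0.7680
  Pd branch = 0.0053·Pd^0.26·e^(0.059·RH+f) = 0.9961 μm/a
  Cl⁻ term: 0.01025·500.0^0.27·exp(0.036·85+0.049·19.6) = 3.058
  r_corr = 0.9961 + 3.058 = 4.054 μm/a
Power-law: D(16) = r_corr · 16^0.667
  D(16) = 4.054 × 16^0.667 = 4.054 × 6.355 = 25.77 μm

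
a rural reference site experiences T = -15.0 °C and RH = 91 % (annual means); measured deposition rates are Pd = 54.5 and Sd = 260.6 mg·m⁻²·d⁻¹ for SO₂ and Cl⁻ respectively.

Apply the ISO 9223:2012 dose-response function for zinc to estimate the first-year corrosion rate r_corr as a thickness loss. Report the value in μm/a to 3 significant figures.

zinc: f(T) = +0.038·(T−10) [T≤10 °C] = -0.9500
  Pd branch = 0.0129·Pd^0.44·e^(0.046·RH+f) = 1.905 μm/a
  Sd branch = 0.0175·Sd^0.57·e^(0.008·RH+0.085·T) = 0.2413 μm/a
  sum: 1.905 + 0.2413 → r_corr = 2.147 μm/a

r_corr = 2.15 μm/a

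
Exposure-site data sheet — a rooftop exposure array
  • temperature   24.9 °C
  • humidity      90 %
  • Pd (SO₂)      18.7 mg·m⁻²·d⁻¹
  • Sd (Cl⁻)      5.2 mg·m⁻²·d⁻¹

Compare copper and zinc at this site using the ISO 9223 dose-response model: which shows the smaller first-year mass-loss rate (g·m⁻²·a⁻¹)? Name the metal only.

zinc

copper: f(T) = -0.080·(T−10) [T>10 °C] = -1.1920
  SO₂ term: 0.0053·18.7^0.26·exp(0.059·90-1.1920) = 0.6972
  Sd branch = 0.01025·Sd^0.27·e^(0.036·RH+0.049·T) = 1.384 μm/a
  sum: 0.6972 + 1.384 → r_corr = 2.081 μm/a
  mass loss = 2.081 μm/a × 8.96 g/cm³ = 18.65 g·m⁻²·a⁻¹
zinc: f(T) = -0.071·(T−10) [T>10 °C] = -1.0579
  SO₂ term: 0.0129·18.7^0.44·exp(0.046·90-1.0579) = 1.02
  Sd branch = 0.0175·Sd^0.57·e^(0.008·RH+0.085·T) = 0.7639 μm/a
  r_corr = 1.02 + 0.7639 = 1.784 μm/a
  mass loss = 1.784 μm/a × 7.14 g/cm³ = 12.74 g·m⁻²·a⁻¹
Ordering by g·m⁻²·a⁻¹: copper (18.6) > zinc (12.7)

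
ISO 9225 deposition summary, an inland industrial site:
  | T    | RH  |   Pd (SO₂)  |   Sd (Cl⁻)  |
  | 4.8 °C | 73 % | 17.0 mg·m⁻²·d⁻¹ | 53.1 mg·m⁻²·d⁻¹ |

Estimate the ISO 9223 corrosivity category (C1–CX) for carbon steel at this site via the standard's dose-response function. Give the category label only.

carbon steel: T≤10 °C ⇒ hinge +0.150·(4.8−10) = -0.7800
  Pd branch = 1.77·Pd^0.52·e^(0.02·RH+f) = 15.24 μm/a
  Cl⁻ term: 0.102·53.1^0.62·exp(0.033·73+0.04·4.8) = 16.13
  r_corr = 15.24 + 16.13 = 31.38 μm/a
Category bounds: 25…50 μm/a bracket r_corr ⇒ C3

C3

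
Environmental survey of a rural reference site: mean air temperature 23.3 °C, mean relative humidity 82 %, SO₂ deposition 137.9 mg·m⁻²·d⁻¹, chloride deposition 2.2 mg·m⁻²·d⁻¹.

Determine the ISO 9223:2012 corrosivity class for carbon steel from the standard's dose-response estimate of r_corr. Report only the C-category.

carbon steel: temperature factor f = -0.054·(13.3) = -0.7182
  Pd branch = 1.77·Pd^0.52·e^(0.02·RH+f) = 57.66 μm/a
  Sd branch = 0.102·Sd^0.62·e^(0.033·RH+0.04·T) = 6.322 μm/a
  sum: 57.66 + 6.322 → r_corr = 63.98 μm/a
ISO 9223 Table 2 (carbon steel): 50 < 64 ≤ 80 μm/a ⇒ C4

C4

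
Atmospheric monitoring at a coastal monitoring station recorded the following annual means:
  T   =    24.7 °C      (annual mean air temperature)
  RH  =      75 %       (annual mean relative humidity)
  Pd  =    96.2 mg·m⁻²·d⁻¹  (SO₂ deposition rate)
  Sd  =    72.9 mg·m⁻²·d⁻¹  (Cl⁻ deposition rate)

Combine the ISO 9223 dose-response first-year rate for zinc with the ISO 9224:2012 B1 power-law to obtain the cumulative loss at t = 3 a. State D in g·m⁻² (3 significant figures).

zinc: f(T) = -0.071·(T−10) [T>10 °C] = -1.0437
  Pd branch = 0.0129·Pd^0.44·e^(0.046·RH+f) = 1.067 μm/a
  Sd branch = 0.0175·Sd^0.57·e^(0.008·RH+0.085·T) = 3 μm/a
  r_corr = 1.067 + 3 = 4.068 μm/a
Long-term exponent b (ISO 9224 Table 2, B1) = 0.813
  D(3) = 4.068 × 3^0.813 = 4.068 × 2.443 = 9.936 μm
  Mass loss = 9.936 μm × 7.14 g/cm³ = 70.95 g·m⁻²

D(3) = 70.9 g·m⁻²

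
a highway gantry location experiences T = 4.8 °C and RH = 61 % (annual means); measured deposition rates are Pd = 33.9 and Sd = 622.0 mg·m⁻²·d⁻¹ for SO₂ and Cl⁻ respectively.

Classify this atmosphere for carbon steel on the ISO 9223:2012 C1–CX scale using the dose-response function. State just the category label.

carbon steel: f(T) = +0.150·(T−10) [T≤10 °C] = -0.7800
  Pd branch = 1.77·Pd^0.52·e^(0.02·RH+f) = 17.17 μm/a
  Cl⁻ term: 0.102·622.0^0.62·exp(0.033·61+0.04·4.8) = 49.93
  sum: 17.17 + 49.93 → r_corr = 67.1 μm/a
Category bounds: 50…80 μm/a bracket r_corr ⇒ C4

C4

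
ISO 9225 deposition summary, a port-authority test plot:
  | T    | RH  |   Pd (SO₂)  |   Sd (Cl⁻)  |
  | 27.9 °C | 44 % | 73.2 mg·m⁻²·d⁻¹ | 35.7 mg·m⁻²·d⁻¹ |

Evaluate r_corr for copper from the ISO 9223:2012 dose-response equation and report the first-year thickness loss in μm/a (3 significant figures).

r_corr = 0.567 μm/a

copper: T>10 °C ⇒ hinge -0.080·(27.9−10) = -1.4320
  sulphur-dioxide contribution → 0.05183 μm/a
  chloride contribution → 0.5147 μm/a
  total first-year rate 0.5666 μm/a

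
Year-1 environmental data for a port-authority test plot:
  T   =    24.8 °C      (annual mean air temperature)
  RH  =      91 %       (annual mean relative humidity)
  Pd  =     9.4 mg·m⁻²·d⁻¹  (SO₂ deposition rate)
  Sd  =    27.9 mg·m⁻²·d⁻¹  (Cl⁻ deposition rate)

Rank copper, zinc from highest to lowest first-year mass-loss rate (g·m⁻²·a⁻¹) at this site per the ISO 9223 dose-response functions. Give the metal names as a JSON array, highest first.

["copper", "zinc"]

copper: f(T) = -0.080·(T−10) [T>10 °C] = -1.1840
  Pd branch = 0.0053·Pd^0.26·e^(0.059·RH+f) = 0.6235 μm/a
  Cl⁻ term: 0.01025·27.9^0.27·exp(0.036·91+0.049·24.8) = 2.247
  r_corr = 0.6235 + 2.247 = 2.87 μm/a
  mass loss = 2.87 μm/a × 8.96 g/cm³ = 25.72 g·m⁻²·a⁻¹
zinc: T>10 °C ⇒ hinge -0.071·(24.8−10) = -1.0508
  SO₂ term: 0.0129·9.4^0.44·exp(0.046·91-1.0508) = 0.795
  Cl⁻ term: 0.0175·27.9^0.57·exp(0.008·91+0.085·24.8) = 1.989
  r_corr = 0.795 + 1.989 = 2.784 μm/a
  mass loss = 2.784 μm/a × 7.14 g/cm³ = 19.88 g·m⁻²·a⁻¹
Ordering by g·m⁻²·a⁻¹: copper (25.7) > zinc (19.9)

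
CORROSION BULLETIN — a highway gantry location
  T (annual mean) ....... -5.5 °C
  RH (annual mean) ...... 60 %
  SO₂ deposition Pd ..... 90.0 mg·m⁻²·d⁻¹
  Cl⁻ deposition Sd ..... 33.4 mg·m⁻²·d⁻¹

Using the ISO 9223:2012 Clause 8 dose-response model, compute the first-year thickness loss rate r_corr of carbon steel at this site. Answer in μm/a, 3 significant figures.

r_corr = 11.2 μm/a

carbon steel: temperature factor f = +0.150·(-15.5) = -2.3250
  Pd branch = 1.77·Pd^0.52·e^(0.02·RH+f) = 5.965 μm/a
  Sd branch = 0.102·Sd^0.62·e^(0.033·RH+0.04·T) = 5.22 μm/a
  r_corr = 5.965 + 5.22 = 11.18 μm/a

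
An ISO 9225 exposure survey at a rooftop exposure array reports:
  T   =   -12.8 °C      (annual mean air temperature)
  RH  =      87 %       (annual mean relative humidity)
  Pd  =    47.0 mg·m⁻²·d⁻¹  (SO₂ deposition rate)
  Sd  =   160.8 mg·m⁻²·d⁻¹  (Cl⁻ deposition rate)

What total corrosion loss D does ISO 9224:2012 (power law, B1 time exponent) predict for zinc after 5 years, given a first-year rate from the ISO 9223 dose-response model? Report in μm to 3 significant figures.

zinc: f(T) = +0.038·(T−10) [T≤10 °C] = -0.8664
  sulphur-dioxide contribution → 1.615 μm/a
  chloride contribution → 0.214 μm/a
  ⇒ r_corr(zinc) = 1.829 μm/a
Long-term exponent b (ISO 9224 Table 2, B1) = 0.813
  D(5) = 1.829 × 5^0.813 = 1.829 × 3.701 = 6.767 μm

D(5) = 6.77 μm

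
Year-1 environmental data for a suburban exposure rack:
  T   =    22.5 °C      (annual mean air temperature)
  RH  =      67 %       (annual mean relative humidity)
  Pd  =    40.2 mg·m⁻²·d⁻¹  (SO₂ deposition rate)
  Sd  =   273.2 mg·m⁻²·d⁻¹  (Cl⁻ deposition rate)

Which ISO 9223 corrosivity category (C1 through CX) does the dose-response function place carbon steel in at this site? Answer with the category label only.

C5

carbon steel: temperature factor f = -0.054·(12.5) = -0.6750
  Pd branch = 1.77·Pd^0.52·e^(0.02·RH+f) = 23.5 μm/a
  Sd branch = 0.102·Sd^0.62·e^(0.033·RH+0.04·T) = 74.18 μm/a
  r_corr = 23.5 + 74.18 = 97.68 μm/a
97.7 μm/a falls in (80, 200] for carbon steel → category C5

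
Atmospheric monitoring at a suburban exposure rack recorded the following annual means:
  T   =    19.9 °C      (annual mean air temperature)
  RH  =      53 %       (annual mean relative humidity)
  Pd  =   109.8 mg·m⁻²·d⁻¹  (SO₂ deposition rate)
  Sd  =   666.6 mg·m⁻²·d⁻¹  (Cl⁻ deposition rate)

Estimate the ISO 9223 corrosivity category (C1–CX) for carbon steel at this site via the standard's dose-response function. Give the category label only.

carbon steel: T>10 °C ⇒ hinge -0.054·(19.9−10) = -0.5346
  Pd branch = 1.77·Pd^0.52·e^(0.02·RH+f) = 34.46 μm/a
  Sd branch = 0.102·Sd^0.62·e^(0.033·RH+0.04·T) = 73.23 μm/a
  sum: 34.46 + 73.23 → r_corr = 107.7 μm/a
108 μm/a falls in (80, 200] for carbon steel → category C5

C5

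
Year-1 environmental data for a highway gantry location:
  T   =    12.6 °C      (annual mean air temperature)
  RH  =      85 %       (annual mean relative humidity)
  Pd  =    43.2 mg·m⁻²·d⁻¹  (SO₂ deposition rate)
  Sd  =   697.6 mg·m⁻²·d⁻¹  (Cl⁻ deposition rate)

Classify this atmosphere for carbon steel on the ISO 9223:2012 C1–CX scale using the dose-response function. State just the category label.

CX

carbon steel: f(T) = -0.054·(T−10) [T>10 °C] = -0.1404
  sulphur-dioxide contribution → 59.67 μm/a
  chloride contribution → 161.7 μm/a
  total first-year rate 221.4 μm/a
221 μm/a falls in (200, 700] for carbon steel → category CX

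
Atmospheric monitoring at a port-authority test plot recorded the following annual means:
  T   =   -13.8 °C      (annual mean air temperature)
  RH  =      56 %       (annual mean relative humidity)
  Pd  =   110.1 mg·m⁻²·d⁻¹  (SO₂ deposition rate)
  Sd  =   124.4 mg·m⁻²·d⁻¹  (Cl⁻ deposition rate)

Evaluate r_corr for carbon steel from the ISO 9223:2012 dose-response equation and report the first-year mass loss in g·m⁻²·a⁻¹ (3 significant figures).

carbon steel: f(T) = +0.150·(T−10) [T≤10 °C] = -3.5700
  SO₂ term: 1.77·110.1^0.52·exp(0.02·56-3.5700) = 1.761
  Sd branch = 0.102·Sd^0.62·e^(0.033·RH+0.04·T) = 7.417 μm/a
  sum: 1.761 + 7.417 → r_corr = 9.178 μm/a
Convert to mass loss: 9.178 μm/a × 7.85 g/cm³ = 72.05 g·m⁻²·a⁻¹

r_corr = 72.0 g·m⁻²·a⁻¹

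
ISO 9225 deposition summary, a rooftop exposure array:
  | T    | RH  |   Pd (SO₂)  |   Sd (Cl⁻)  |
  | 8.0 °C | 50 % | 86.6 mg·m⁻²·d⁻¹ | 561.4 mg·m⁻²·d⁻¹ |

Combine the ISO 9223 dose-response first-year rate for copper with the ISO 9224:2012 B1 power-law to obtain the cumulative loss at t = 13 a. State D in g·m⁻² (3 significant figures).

D(13) = 37.6 g·m⁻²

copper: temperature factor f = +0.126·(-2.0) = -0.2520
  Pd branch = 0.0053·Pd^0.26·e^(0.059·RH+f) = 0.251 μm/a
  Cl⁻ term: 0.01025·561.4^0.27·exp(0.036·50+0.049·8.0) = 0.507
  r_corr = 0.251 + 0.507 = 0.758 μm/a
Long-term exponent b (ISO 9224 Table 2, B1) = 0.667
  D(13) = 0.758 × 13^0.667 = 0.758 × 5.534 = 4.195 μm
  Mass loss = 4.195 μm × 8.96 g/cm³ = 37.58 g·m⁻²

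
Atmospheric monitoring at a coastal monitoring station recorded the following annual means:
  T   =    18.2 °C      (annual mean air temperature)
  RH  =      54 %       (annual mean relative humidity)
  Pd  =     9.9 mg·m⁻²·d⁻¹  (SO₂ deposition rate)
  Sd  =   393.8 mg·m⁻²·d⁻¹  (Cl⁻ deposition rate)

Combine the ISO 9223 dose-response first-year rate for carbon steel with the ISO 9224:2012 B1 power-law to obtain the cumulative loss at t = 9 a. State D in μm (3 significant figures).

carbon steel: f(T) = -0.054·(T−10) [T>10 °C] = -0.4428
  Pd branch = 1.77·Pd^0.52·e^(0.02·RH+f) = 11.03 μm/a
  Cl⁻ term: 0.102·393.8^0.62·exp(0.033·54+0.04·18.2) = 51.02
  r_corr = 11.03 + 51.02 = 62.05 μm/a
Long-term exponent b (ISO 9224 Table 2, B1) = 0.523
  D(9) = 62.05 × 9^0.523 = 62.05 × 3.156 = 195.8 μm

D(9) = 196 μm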